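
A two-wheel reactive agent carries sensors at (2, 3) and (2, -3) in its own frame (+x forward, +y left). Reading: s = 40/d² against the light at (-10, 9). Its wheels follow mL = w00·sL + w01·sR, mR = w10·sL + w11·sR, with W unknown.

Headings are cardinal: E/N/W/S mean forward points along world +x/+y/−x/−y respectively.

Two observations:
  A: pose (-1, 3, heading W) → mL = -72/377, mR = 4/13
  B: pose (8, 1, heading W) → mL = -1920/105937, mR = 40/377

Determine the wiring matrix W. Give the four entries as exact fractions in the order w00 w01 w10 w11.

obs A: pose=(-1,3,W) → sL=4/13, sR=20/29, mL=-72/377, mR=4/13
obs B: pose=(8,1,W) → sL=40/377, sR=40/281, mL=-1920/105937, mR=40/377
sensor matrix S = [[4/13, 20/29], [40/377, 40/281]]; det S = -90240/3072173
solve [mL_A; mL_B] = S·[w00; w01] and [mR_A; mR_B] = S·[w10; w11]:
  w00 = 1/2, w01 = -1/2, w10 = 1, w11 = 0

1/2 -1/2 1 0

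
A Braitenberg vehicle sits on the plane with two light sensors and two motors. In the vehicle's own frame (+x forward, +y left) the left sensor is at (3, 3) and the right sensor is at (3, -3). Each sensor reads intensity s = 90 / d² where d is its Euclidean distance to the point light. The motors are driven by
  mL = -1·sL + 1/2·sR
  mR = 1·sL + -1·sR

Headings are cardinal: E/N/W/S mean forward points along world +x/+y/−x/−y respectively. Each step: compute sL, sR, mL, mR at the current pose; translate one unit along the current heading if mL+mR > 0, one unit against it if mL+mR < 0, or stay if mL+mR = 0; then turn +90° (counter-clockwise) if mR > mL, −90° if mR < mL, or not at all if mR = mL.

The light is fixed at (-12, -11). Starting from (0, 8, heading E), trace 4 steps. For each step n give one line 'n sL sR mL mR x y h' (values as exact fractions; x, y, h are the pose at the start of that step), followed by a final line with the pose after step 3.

0 90/709 90/481 -11385/341029 -20520/341029 0 8 E
1 45/226 9/32 -423/7232 -297/3616 -1 8 S
2 90/353 90/593 -37485/209329 21600/209329 -1 9 W
3 45/257 9/37 -1017/19018 -648/9509 0 9 S
final 0 10 W

n=0: pose=(0,8,E); sL=90/709, sR=90/481; mL=-11385/341029, mR=-20520/341029; mL+mR=-45/481 → advance -1; mR−mL=-9135/341029 → turn -1·90°
n=1: pose=(-1,8,S); sL=45/226, sR=9/32; mL=-423/7232, mR=-297/3616; mL+mR=-9/64 → advance -1; mR−mL=-171/7232 → turn -1·90°
n=2: pose=(-1,9,W); sL=90/353, sR=90/593; mL=-37485/209329, mR=21600/209329; mL+mR=-45/593 → advance -1; mR−mL=59085/209329 → turn +1·90°
n=3: pose=(0,9,S); sL=45/257, sR=9/37; mL=-1017/19018, mR=-648/9509; mL+mR=-9/74 → advance -1; mR−mL=-279/19018 → turn -1·90°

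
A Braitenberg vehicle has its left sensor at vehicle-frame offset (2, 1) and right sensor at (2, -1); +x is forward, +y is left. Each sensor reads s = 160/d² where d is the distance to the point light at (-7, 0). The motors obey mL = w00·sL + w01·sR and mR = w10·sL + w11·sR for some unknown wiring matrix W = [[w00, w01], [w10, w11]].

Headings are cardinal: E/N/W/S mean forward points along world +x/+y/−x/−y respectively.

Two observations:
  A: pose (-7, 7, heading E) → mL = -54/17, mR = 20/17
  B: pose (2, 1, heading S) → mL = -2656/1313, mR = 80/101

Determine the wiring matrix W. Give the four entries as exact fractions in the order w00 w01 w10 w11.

obs A: pose=(-7,7,E) → sL=40/17, sR=4, mL=-54/17, mR=20/17
obs B: pose=(2,1,S) → sL=160/101, sR=32/13, mL=-2656/1313, mR=80/101
sensor matrix S = [[40/17, 4], [160/101, 32/13]]; det S = -12160/22321
solve [mL_A; mL_B] = S·[w00; w01] and [mR_A; mR_B] = S·[w10; w11]:
  w00 = -1/2, w01 = -1/2, w10 = 1/2, w11 = 0

-1/2 -1/2 1/2 0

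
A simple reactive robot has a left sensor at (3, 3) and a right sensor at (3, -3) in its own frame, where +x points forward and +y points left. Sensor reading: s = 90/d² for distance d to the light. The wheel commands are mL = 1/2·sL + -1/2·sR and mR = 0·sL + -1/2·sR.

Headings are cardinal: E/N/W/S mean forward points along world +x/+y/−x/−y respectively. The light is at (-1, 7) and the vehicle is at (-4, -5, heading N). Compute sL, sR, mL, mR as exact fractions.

10/13 10/9 -20/117 -5/9

left sensor world pos  = (-7, -2); dL² = 117
right sensor world pos = (-1, -2); dR² = 81
sL = 90/117 = 10/13
sR = 90/81 = 10/9
mL = 1/2·sL + -1/2·sR = -20/117
mR = 0·sL + -1/2·sR = -5/9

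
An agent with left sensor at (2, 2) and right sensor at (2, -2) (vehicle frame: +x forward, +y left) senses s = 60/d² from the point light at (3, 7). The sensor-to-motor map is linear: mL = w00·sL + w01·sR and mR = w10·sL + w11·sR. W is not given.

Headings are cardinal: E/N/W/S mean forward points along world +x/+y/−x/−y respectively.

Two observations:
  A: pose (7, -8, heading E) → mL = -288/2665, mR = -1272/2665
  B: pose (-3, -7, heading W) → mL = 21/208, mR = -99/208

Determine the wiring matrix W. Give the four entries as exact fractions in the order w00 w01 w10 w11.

-1 1 -1 -1

obs A: pose=(7,-8,E) → sL=12/41, sR=12/65, mL=-288/2665, mR=-1272/2665
obs B: pose=(-3,-7,W) → sL=3/16, sR=15/52, mL=21/208, mR=-99/208
sensor matrix S = [[12/41, 12/65], [3/16, 15/52]]; det S = 531/10660
solve [mL_A; mL_B] = S·[w00; w01] and [mR_A; mR_B] = S·[w10; w11]:
  w00 = -1, w01 = 1, w10 = -1, w11 = -1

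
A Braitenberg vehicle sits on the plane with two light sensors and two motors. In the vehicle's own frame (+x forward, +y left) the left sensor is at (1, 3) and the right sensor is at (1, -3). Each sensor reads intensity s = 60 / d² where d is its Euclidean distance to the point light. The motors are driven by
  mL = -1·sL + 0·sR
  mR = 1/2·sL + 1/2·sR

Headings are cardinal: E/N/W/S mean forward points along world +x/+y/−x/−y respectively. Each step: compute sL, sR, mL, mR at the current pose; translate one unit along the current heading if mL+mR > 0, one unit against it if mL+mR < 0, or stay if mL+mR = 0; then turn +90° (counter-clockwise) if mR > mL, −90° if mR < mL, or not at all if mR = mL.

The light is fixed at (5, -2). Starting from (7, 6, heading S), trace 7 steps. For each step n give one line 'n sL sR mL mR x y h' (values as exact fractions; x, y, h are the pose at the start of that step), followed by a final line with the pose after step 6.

n=0: pose=(7,6,S); sL=30/37, sR=6/5; mL=-30/37, mR=186/185; mL+mR=36/185 → advance +1; mR−mL=336/185 → turn +1·90°
n=1: pose=(7,5,E); sL=60/109, sR=12/5; mL=-60/109, mR=804/545; mL+mR=504/545 → advance +1; mR−mL=1104/545 → turn +1·90°
n=2: pose=(8,5,N); sL=15/16, sR=3/5; mL=-15/16, mR=123/160; mL+mR=-27/160 → advance -1; mR−mL=273/160 → turn +1·90°
n=3: pose=(8,4,W); sL=60/13, sR=12/17; mL=-60/13, mR=588/221; mL+mR=-432/221 → advance -1; mR−mL=1608/221 → turn +1·90°
n=4: pose=(9,4,S); sL=30/37, sR=30/13; mL=-30/37, mR=750/481; mL+mR=360/481 → advance +1; mR−mL=1140/481 → turn +1·90°
n=5: pose=(9,3,E); sL=60/89, sR=60/29; mL=-60/89, mR=3540/2581; mL+mR=1800/2581 → advance +1; mR−mL=5280/2581 → turn +1·90°
n=6: pose=(10,3,N); sL=3/2, sR=3/5; mL=-3/2, mR=21/20; mL+mR=-9/20 → advance -1; mR−mL=51/20 → turn +1·90°

0 30/37 6/5 -30/37 186/185 7 6 S
1 60/109 12/5 -60/109 804/545 7 5 E
2 15/16 3/5 -15/16 123/160 8 5 N
3 60/13 12/17 -60/13 588/221 8 4 W
4 30/37 30/13 -30/37 750/481 9 4 S
5 60/89 60/29 -60/89 3540/2581 9 3 E
6 3/2 3/5 -3/2 21/20 10 3 N
final 10 2 W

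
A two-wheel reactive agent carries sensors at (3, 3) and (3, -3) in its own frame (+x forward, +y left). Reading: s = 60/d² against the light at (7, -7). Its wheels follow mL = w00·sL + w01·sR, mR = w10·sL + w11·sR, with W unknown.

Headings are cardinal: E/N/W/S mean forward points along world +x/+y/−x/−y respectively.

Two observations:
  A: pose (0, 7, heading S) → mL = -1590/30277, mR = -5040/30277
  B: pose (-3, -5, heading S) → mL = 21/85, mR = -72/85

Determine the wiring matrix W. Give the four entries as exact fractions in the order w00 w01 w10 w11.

obs A: pose=(0,7,S) → sL=60/137, sR=60/221, mL=-1590/30277, mR=-5040/30277
obs B: pose=(-3,-5,S) → sL=6/5, sR=6/17, mL=21/85, mR=-72/85
sensor matrix S = [[60/137, 60/221], [6/5, 6/17]]; det S = -5184/30277
solve [mL_A; mL_B] = S·[w00; w01] and [mR_A; mR_B] = S·[w10; w11]:
  w00 = 1/2, w01 = -1, w10 = -1, w11 = 1

1/2 -1 -1 1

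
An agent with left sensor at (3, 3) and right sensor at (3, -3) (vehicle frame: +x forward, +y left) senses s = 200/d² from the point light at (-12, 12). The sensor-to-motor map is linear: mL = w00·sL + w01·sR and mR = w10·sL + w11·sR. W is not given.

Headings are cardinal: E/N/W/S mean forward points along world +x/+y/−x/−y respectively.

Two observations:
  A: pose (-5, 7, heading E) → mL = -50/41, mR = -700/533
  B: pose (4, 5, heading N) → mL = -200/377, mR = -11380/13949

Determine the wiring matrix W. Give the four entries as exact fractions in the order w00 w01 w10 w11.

0 -1 -1 1/2

obs A: pose=(-5,7,E) → sL=25/13, sR=50/41, mL=-50/41, mR=-700/533
obs B: pose=(4,5,N) → sL=40/37, sR=200/377, mL=-200/377, mR=-11380/13949
sensor matrix S = [[25/13, 50/41], [40/37, 200/377]]; det S = -2217000/7434817
solve [mL_A; mL_B] = S·[w00; w01] and [mR_A; mR_B] = S·[w10; w11]:
  w00 = 0, w01 = -1, w10 = -1, w11 = 1/2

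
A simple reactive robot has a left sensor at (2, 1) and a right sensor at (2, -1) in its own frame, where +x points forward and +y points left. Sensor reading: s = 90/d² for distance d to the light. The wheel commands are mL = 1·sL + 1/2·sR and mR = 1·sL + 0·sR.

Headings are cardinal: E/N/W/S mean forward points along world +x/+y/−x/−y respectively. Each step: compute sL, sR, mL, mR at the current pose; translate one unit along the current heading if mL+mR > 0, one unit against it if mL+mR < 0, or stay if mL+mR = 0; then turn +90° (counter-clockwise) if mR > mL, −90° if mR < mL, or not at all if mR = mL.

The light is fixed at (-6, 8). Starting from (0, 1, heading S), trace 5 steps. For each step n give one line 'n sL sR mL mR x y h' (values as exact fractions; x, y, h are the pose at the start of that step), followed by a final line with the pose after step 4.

n=0: pose=(0,1,S); sL=9/13, sR=45/53; mL=1539/1378, mR=9/13; mL+mR=2493/1378 → advance +1; mR−mL=-45/106 → turn -1·90°
n=1: pose=(0,0,W); sL=90/97, sR=18/13; mL=2043/1261, mR=90/97; mL+mR=3213/1261 → advance +1; mR−mL=-9/13 → turn -1·90°
n=2: pose=(-1,0,N); sL=45/26, sR=5/4; mL=245/104, mR=45/26; mL+mR=425/104 → advance +1; mR−mL=-5/8 → turn -1·90°
n=3: pose=(-1,1,E); sL=18/17, sR=90/113; mL=2799/1921, mR=18/17; mL+mR=4833/1921 → advance +1; mR−mL=-45/113 → turn -1·90°
n=4: pose=(0,1,S); sL=9/13, sR=45/53; mL=1539/1378, mR=9/13; mL+mR=2493/1378 → advance +1; mR−mL=-45/106 → turn -1·90°

0 9/13 45/53 1539/1378 9/13 0 1 S
1 90/97 18/13 2043/1261 90/97 0 0 W
2 45/26 5/4 245/104 45/26 -1 0 N
3 18/17 90/113 2799/1921 18/17 -1 1 E
4 9/13 45/53 1539/1378 9/13 0 1 S
final 0 0 W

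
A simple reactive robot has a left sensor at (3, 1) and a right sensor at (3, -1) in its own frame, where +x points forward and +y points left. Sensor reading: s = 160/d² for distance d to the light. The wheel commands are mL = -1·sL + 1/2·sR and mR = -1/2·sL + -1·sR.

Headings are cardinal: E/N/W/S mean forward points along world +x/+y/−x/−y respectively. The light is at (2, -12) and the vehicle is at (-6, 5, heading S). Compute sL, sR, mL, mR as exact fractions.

left sensor world pos  = (-5, 2); dL² = 245
right sensor world pos = (-7, 2); dR² = 277
sL = 160/245 = 32/49
sR = 160/277 = 160/277
mL = -1·sL + 1/2·sR = -4944/13573
mR = -1/2·sL + -1·sR = -12272/13573

32/49 160/277 -4944/13573 -12272/13573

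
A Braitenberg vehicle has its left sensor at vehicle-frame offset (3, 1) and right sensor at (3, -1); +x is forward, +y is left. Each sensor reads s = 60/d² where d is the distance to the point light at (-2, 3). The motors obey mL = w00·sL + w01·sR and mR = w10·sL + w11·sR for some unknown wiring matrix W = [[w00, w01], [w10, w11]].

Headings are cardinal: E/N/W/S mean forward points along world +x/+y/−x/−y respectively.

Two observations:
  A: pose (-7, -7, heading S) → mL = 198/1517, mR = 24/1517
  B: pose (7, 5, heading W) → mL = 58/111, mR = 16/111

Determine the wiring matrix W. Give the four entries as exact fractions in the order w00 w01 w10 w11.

obs A: pose=(-7,-7,S) → sL=12/37, sR=12/41, mL=198/1517, mR=24/1517
obs B: pose=(7,5,W) → sL=60/37, sR=4/3, mL=58/111, mR=16/111
sensor matrix S = [[12/37, 12/41], [60/37, 4/3]]; det S = -64/1517
solve [mL_A; mL_B] = S·[w00; w01] and [mR_A; mR_B] = S·[w10; w11]:
  w00 = -1/2, w01 = 1, w10 = 1/2, w11 = -1/2

-1/2 1 1/2 -1/2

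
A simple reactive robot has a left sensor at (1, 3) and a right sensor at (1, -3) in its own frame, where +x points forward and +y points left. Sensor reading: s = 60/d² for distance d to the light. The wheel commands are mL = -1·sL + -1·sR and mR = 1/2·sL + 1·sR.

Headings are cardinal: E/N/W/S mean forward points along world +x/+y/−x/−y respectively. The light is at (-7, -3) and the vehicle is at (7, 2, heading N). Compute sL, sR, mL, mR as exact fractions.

60/157 12/65 -5784/10205 3834/10205

left sensor world pos  = (4, 3); dL² = 157
right sensor world pos = (10, 3); dR² = 325
sL = 60/157 = 60/157
sR = 60/325 = 12/65
mL = -1·sL + -1·sR = -5784/10205
mR = 1/2·sL + 1·sR = 3834/10205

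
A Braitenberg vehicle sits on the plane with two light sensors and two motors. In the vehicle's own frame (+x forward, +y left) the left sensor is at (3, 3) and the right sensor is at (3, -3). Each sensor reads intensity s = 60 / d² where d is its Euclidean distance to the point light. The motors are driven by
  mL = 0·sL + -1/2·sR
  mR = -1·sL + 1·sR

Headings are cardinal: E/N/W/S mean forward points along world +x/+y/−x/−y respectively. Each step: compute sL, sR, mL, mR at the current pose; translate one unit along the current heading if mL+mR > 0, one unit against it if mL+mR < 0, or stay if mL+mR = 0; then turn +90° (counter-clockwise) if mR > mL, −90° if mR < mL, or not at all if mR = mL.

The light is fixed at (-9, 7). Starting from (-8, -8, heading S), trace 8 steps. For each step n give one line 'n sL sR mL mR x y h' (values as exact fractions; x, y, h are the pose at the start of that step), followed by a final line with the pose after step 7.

0 3/17 15/82 -15/164 9/1394 -8 -8 S
1 60/137 12/61 -6/61 -2016/8357 -8 -7 E
2 30/149 30/149 -15/149 0 -9 -7 S
3 60/109 12/53 -6/53 -1872/5777 -9 -6 E
4 3/13 15/68 -15/136 -9/884 -10 -6 S
5 12/17 60/229 -30/229 -1728/3893 -10 -5 E
6 30/113 6/25 -3/25 -72/2825 -11 -5 S
7 12/13 60/197 -30/197 -1584/2561 -11 -4 E
final -12 -4 S

n=0: pose=(-8,-8,S); sL=3/17, sR=15/82; mL=-15/164, mR=9/1394; mL+mR=-237/2788 → advance -1; mR−mL=273/2788 → turn +1·90°
n=1: pose=(-8,-7,E); sL=60/137, sR=12/61; mL=-6/61, mR=-2016/8357; mL+mR=-2838/8357 → advance -1; mR−mL=-1194/8357 → turn -1·90°
n=2: pose=(-9,-7,S); sL=30/149, sR=30/149; mL=-15/149, mR=0; mL+mR=-15/149 → advance -1; mR−mL=15/149 → turn +1·90°
n=3: pose=(-9,-6,E); sL=60/109, sR=12/53; mL=-6/53, mR=-1872/5777; mL+mR=-2526/5777 → advance -1; mR−mL=-1218/5777 → turn -1·90°
n=4: pose=(-10,-6,S); sL=3/13, sR=15/68; mL=-15/136, mR=-9/884; mL+mR=-213/1768 → advance -1; mR−mL=177/1768 → turn +1·90°
n=5: pose=(-10,-5,E); sL=12/17, sR=60/229; mL=-30/229, mR=-1728/3893; mL+mR=-2238/3893 → advance -1; mR−mL=-1218/3893 → turn -1·90°
n=6: pose=(-11,-5,S); sL=30/113, sR=6/25; mL=-3/25, mR=-72/2825; mL+mR=-411/2825 → advance -1; mR−mL=267/2825 → turn +1·90°
n=7: pose=(-11,-4,E); sL=12/13, sR=60/197; mL=-30/197, mR=-1584/2561; mL+mR=-1974/2561 → advance -1; mR−mL=-1194/2561 → turn -1·90°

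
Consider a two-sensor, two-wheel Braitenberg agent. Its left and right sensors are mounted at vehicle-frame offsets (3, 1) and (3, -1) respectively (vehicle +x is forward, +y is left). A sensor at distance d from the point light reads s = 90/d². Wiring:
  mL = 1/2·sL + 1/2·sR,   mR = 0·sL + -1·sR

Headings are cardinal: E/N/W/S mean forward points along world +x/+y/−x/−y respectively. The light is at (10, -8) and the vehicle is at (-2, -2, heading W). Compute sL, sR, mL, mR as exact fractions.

left sensor world pos  = (-5, -3); dL² = 250
right sensor world pos = (-5, -1); dR² = 274
sL = 90/250 = 9/25
sR = 90/274 = 45/137
mL = 1/2·sL + 1/2·sR = 1179/3425
mR = 0·sL + -1·sR = -45/137

9/25 45/137 1179/3425 -45/137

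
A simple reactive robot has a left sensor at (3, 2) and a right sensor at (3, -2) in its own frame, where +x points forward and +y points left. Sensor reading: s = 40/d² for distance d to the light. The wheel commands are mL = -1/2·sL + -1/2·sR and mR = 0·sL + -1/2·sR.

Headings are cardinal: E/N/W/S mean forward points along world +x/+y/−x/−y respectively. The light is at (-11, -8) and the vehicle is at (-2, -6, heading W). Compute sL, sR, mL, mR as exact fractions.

10/9 10/13 -110/117 -5/13

left sensor world pos  = (-5, -8); dL² = 36
right sensor world pos = (-5, -4); dR² = 52
sL = 40/36 = 10/9
sR = 40/52 = 10/13
mL = -1/2·sL + -1/2·sR = -110/117
mR = 0·sL + -1/2·sR = -5/13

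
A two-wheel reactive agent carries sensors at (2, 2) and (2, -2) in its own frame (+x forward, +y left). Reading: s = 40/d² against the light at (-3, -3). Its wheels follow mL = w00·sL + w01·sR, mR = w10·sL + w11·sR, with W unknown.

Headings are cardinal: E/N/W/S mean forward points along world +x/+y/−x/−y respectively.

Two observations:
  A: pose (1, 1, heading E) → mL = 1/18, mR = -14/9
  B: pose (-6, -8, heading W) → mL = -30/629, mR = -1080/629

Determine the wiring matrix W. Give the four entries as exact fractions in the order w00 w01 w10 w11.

1 -1/2 -1 -1

obs A: pose=(1,1,E) → sL=5/9, sR=1, mL=1/18, mR=-14/9
obs B: pose=(-6,-8,W) → sL=20/37, sR=20/17, mL=-30/629, mR=-1080/629
sensor matrix S = [[5/9, 1], [20/37, 20/17]]; det S = 640/5661
solve [mL_A; mL_B] = S·[w00; w01] and [mR_A; mR_B] = S·[w10; w11]:
  w00 = 1, w01 = -1/2, w10 = -1, w11 = -1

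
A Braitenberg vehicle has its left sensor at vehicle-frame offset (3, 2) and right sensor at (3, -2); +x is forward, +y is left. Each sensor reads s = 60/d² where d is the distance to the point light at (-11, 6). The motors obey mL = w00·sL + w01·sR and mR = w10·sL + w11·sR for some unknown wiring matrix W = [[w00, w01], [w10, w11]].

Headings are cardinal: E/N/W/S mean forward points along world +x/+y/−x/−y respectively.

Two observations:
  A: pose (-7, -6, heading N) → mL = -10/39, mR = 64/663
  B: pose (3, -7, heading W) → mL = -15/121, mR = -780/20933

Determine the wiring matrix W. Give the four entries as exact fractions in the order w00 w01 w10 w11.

obs A: pose=(-7,-6,N) → sL=12/17, sR=20/39, mL=-10/39, mR=64/663
obs B: pose=(3,-7,W) → sL=30/173, sR=30/121, mL=-15/121, mR=-780/20933
sensor matrix S = [[12/17, 20/39], [30/173, 30/121]]; det S = 398240/4626193
solve [mL_A; mL_B] = S·[w00; w01] and [mR_A; mR_B] = S·[w10; w11]:
  w00 = 0, w01 = -1/2, w10 = 1/2, w11 = -1/2

0 -1/2 1/2 -1/2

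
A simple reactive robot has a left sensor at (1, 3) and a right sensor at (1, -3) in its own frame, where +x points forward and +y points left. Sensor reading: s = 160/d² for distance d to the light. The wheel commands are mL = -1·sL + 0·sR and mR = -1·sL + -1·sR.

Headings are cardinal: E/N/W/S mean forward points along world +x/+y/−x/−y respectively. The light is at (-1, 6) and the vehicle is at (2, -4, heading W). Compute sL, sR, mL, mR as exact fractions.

left sensor world pos  = (1, -7); dL² = 173
right sensor world pos = (1, -1); dR² = 53
sL = 160/173 = 160/173
sR = 160/53 = 160/53
mL = -1·sL + 0·sR = -160/173
mR = -1·sL + -1·sR = -36160/9169

160/173 160/53 -160/173 -36160/9169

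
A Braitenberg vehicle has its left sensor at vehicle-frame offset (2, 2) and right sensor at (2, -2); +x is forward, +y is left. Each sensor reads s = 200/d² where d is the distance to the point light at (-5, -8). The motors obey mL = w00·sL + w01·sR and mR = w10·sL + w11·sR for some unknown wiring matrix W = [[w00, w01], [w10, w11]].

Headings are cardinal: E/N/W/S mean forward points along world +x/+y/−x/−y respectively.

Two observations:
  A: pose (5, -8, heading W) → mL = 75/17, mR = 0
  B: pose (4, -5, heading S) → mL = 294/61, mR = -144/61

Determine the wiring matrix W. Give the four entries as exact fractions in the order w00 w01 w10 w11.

1/2 1 1 -1

obs A: pose=(5,-8,W) → sL=50/17, sR=50/17, mL=75/17, mR=0
obs B: pose=(4,-5,S) → sL=100/61, sR=4, mL=294/61, mR=-144/61
sensor matrix S = [[50/17, 50/17], [100/61, 4]]; det S = 7200/1037
solve [mL_A; mL_B] = S·[w00; w01] and [mR_A; mR_B] = S·[w10; w11]:
  w00 = 1/2, w01 = 1, w10 = 1, w11 = -1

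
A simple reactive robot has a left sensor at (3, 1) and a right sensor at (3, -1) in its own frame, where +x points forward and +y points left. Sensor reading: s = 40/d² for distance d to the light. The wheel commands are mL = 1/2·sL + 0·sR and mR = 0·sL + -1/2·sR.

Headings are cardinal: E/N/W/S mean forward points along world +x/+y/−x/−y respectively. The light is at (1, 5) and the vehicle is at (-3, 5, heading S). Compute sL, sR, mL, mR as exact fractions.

left sensor world pos  = (-2, 2); dL² = 18
right sensor world pos = (-4, 2); dR² = 34
sL = 40/18 = 20/9
sR = 40/34 = 20/17
mL = 1/2·sL + 0·sR = 10/9
mR = 0·sL + -1/2·sR = -10/17

20/9 20/17 10/9 -10/17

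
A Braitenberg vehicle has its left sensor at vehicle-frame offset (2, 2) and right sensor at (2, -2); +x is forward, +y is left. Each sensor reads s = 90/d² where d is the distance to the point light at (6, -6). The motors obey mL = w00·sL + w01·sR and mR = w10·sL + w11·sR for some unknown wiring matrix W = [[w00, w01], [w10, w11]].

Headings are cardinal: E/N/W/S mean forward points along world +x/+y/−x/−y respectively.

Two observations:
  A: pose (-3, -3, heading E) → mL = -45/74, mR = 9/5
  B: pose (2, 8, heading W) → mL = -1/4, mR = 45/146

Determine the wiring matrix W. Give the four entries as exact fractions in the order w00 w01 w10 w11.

-1/2 0 0 1

obs A: pose=(-3,-3,E) → sL=45/37, sR=9/5, mL=-45/74, mR=9/5
obs B: pose=(2,8,W) → sL=1/2, sR=45/146, mL=-1/4, mR=45/146
sensor matrix S = [[45/37, 9/5], [1/2, 45/146]]; det S = -7092/13505
solve [mL_A; mL_B] = S·[w00; w01] and [mR_A; mR_B] = S·[w10; w11]:
  w00 = -1/2, w01 = 0, w10 = 0, w11 = 1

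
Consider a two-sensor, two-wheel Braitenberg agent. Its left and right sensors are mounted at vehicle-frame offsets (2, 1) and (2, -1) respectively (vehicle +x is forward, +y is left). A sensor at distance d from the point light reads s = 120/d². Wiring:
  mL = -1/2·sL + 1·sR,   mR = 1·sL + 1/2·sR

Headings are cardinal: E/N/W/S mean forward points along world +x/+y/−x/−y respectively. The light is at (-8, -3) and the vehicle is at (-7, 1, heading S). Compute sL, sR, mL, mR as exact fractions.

15 30 45/2 30

left sensor world pos  = (-6, -1); dL² = 8
right sensor world pos = (-8, -1); dR² = 4
sL = 120/8 = 15
sR = 120/4 = 30
mL = -1/2·sL + 1·sR = 45/2
mR = 1·sL + 1/2·sR = 30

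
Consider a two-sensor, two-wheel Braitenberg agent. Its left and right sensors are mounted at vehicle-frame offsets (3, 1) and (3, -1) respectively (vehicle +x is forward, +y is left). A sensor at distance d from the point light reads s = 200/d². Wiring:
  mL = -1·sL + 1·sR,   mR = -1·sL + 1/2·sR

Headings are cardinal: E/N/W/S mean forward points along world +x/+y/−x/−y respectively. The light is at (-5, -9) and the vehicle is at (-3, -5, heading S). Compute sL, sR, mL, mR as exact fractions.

left sensor world pos  = (-2, -8); dL² = 10
right sensor world pos = (-4, -8); dR² = 2
sL = 200/10 = 20
sR = 200/2 = 100
mL = -1·sL + 1·sR = 80
mR = -1·sL + 1/2·sR = 30

20 100 80 30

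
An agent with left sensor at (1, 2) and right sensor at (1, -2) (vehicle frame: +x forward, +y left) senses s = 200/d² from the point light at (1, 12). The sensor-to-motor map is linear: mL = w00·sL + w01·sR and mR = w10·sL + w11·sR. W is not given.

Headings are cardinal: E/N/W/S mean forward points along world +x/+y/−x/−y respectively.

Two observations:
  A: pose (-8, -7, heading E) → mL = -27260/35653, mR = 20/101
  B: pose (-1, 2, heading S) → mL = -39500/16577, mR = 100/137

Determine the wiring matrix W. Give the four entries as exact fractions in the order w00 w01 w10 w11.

-1 -1/2 0 1/2

obs A: pose=(-8,-7,E) → sL=200/353, sR=40/101, mL=-27260/35653, mR=20/101
obs B: pose=(-1,2,S) → sL=200/121, sR=200/137, mL=-39500/16577, mR=100/137
sensor matrix S = [[200/353, 40/101], [200/121, 200/137]]; det S = 101952000/591019781
solve [mL_A; mL_B] = S·[w00; w01] and [mR_A; mR_B] = S·[w10; w11]:
  w00 = -1, w01 = -1/2, w10 = 0, w11 = 1/2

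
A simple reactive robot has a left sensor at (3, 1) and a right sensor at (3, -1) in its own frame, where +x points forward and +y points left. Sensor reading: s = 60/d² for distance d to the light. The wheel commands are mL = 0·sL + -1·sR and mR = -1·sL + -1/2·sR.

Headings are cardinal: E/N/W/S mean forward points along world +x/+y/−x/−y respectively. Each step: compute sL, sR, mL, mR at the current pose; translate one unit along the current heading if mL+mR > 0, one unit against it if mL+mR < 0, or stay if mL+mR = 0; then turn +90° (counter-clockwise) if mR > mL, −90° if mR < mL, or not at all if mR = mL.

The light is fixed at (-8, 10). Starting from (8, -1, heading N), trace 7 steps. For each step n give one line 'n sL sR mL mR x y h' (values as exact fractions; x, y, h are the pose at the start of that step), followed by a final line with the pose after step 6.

0 60/289 60/353 -60/353 -29850/102017 8 -1 N
1 30/241 6/53 -6/53 -2313/12773 8 -2 E
2 60/481 60/421 -60/421 -39690/202501 7 -2 S
3 5/24 15/61 -15/61 -485/1464 7 -1 W
4 60/289 60/353 -60/353 -29850/102017 8 -1 N
5 30/241 6/53 -6/53 -2313/12773 8 -2 E
6 60/481 60/421 -60/421 -39690/202501 7 -2 S
final 7 -1 W

n=0: pose=(8,-1,N); sL=60/289, sR=60/353; mL=-60/353, mR=-29850/102017; mL+mR=-47190/102017 → advance -1; mR−mL=-12510/102017 → turn -1·90°
n=1: pose=(8,-2,E); sL=30/241, sR=6/53; mL=-6/53, mR=-2313/12773; mL+mR=-3759/12773 → advance -1; mR−mL=-867/12773 → turn -1·90°
n=2: pose=(7,-2,S); sL=60/481, sR=60/421; mL=-60/421, mR=-39690/202501; mL+mR=-68550/202501 → advance -1; mR−mL=-10830/202501 → turn -1·90°
n=3: pose=(7,-1,W); sL=5/24, sR=15/61; mL=-15/61, mR=-485/1464; mL+mR=-845/1464 → advance -1; mR−mL=-125/1464 → turn -1·90°
n=4: pose=(8,-1,N); sL=60/289, sR=60/353; mL=-60/353, mR=-29850/102017; mL+mR=-47190/102017 → advance -1; mR−mL=-12510/102017 → turn -1·90°
n=5: pose=(8,-2,E); sL=30/241, sR=6/53; mL=-6/53, mR=-2313/12773; mL+mR=-3759/12773 → advance -1; mR−mL=-867/12773 → turn -1·90°
n=6: pose=(7,-2,S); sL=60/481, sR=60/421; mL=-60/421, mR=-39690/202501; mL+mR=-68550/202501 → advance -1; mR−mL=-10830/202501 → turn -1·90°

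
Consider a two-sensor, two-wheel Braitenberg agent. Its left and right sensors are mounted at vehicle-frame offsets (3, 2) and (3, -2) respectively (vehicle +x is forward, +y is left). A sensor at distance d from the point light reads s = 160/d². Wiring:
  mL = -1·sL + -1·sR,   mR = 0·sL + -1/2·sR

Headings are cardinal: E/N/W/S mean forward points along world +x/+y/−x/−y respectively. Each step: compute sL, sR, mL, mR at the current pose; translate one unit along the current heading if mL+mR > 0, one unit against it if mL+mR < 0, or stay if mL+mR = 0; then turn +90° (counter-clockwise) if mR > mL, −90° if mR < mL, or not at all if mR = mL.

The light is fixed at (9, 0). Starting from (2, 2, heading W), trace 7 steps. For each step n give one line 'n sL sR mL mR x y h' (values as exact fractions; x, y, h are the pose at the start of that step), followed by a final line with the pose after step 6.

0 8/5 40/29 -432/145 -20/29 2 2 W
1 160/17 32/13 -2624/221 -16/13 3 2 S
2 80/17 16 -352/17 -8 3 3 E
3 160/117 160/61 -28480/7137 -80/61 2 3 N
4 8/5 40/29 -432/145 -20/29 2 2 W
5 160/17 32/13 -2624/221 -16/13 3 2 S
6 80/17 16 -352/17 -8 3 3 E
final 2 3 N

n=0: pose=(2,2,W); sL=8/5, sR=40/29; mL=-432/145, mR=-20/29; mL+mR=-532/145 → advance -1; mR−mL=332/145 → turn +1·90°
n=1: pose=(3,2,S); sL=160/17, sR=32/13; mL=-2624/221, mR=-16/13; mL+mR=-2896/221 → advance -1; mR−mL=2352/221 → turn +1·90°
n=2: pose=(3,3,E); sL=80/17, sR=16; mL=-352/17, mR=-8; mL+mR=-488/17 → advance -1; mR−mL=216/17 → turn +1·90°
n=3: pose=(2,3,N); sL=160/117, sR=160/61; mL=-28480/7137, mR=-80/61; mL+mR=-37840/7137 → advance -1; mR−mL=19120/7137 → turn +1·90°
n=4: pose=(2,2,W); sL=8/5, sR=40/29; mL=-432/145, mR=-20/29; mL+mR=-532/145 → advance -1; mR−mL=332/145 → turn +1·90°
n=5: pose=(3,2,S); sL=160/17, sR=32/13; mL=-2624/221, mR=-16/13; mL+mR=-2896/221 → advance -1; mR−mL=2352/221 → turn +1·90°
n=6: pose=(3,3,E); sL=80/17, sR=16; mL=-352/17, mR=-8; mL+mR=-488/17 → advance -1; mR−mL=216/17 → turn +1·90°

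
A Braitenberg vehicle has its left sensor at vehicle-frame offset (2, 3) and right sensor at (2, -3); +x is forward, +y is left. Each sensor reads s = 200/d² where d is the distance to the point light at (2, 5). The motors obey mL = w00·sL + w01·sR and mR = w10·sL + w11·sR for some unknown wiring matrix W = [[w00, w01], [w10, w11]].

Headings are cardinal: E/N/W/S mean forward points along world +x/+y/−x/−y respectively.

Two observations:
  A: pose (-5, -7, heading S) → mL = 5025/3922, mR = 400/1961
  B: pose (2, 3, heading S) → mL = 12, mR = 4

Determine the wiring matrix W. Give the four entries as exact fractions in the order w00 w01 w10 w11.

obs A: pose=(-5,-7,S) → sL=50/53, sR=25/37, mL=5025/3922, mR=400/1961
obs B: pose=(2,3,S) → sL=8, sR=8, mL=12, mR=4
sensor matrix S = [[50/53, 25/37], [8, 8]]; det S = 4200/1961
solve [mL_A; mL_B] = S·[w00; w01] and [mR_A; mR_B] = S·[w10; w11]:
  w00 = 1, w01 = 1/2, w10 = -1/2, w11 = 1

1 1/2 -1/2 1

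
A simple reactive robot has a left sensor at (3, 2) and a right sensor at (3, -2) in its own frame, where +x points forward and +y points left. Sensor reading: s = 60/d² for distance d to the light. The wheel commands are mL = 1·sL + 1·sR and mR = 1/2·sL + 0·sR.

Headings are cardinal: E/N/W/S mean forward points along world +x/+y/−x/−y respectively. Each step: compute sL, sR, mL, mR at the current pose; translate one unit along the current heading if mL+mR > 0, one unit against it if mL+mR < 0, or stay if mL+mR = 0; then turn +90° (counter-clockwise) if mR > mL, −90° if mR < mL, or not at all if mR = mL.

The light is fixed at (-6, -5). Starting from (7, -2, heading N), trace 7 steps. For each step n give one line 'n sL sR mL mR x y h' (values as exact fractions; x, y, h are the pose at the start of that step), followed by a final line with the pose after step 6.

0 60/157 20/87 8360/13659 30/157 7 -2 N
1 15/73 3/13 414/949 15/146 7 -1 E
2 60/257 12/29 4824/7453 30/257 8 -1 S
3 30/61 30/73 4020/4453 15/61 8 -2 W
4 60/157 20/87 8360/13659 30/157 7 -2 N
5 15/73 3/13 414/949 15/146 7 -1 E
6 60/257 12/29 4824/7453 30/257 8 -1 S
final 8 -2 W

n=0: pose=(7,-2,N); sL=60/157, sR=20/87; mL=8360/13659, mR=30/157; mL+mR=10970/13659 → advance +1; mR−mL=-5750/13659 → turn -1·90°
n=1: pose=(7,-1,E); sL=15/73, sR=3/13; mL=414/949, mR=15/146; mL+mR=1023/1898 → advance +1; mR−mL=-633/1898 → turn -1·90°
n=2: pose=(8,-1,S); sL=60/257, sR=12/29; mL=4824/7453, mR=30/257; mL+mR=5694/7453 → advance +1; mR−mL=-3954/7453 → turn -1·90°
n=3: pose=(8,-2,W); sL=30/61, sR=30/73; mL=4020/4453, mR=15/61; mL+mR=5115/4453 → advance +1; mR−mL=-2925/4453 → turn -1·90°
n=4: pose=(7,-2,N); sL=60/157, sR=20/87; mL=8360/13659, mR=30/157; mL+mR=10970/13659 → advance +1; mR−mL=-5750/13659 → turn -1·90°
n=5: pose=(7,-1,E); sL=15/73, sR=3/13; mL=414/949, mR=15/146; mL+mR=1023/1898 → advance +1; mR−mL=-633/1898 → turn -1·90°
n=6: pose=(8,-1,S); sL=60/257, sR=12/29; mL=4824/7453, mR=30/257; mL+mR=5694/7453 → advance +1; mR−mL=-3954/7453 → turn -1·90°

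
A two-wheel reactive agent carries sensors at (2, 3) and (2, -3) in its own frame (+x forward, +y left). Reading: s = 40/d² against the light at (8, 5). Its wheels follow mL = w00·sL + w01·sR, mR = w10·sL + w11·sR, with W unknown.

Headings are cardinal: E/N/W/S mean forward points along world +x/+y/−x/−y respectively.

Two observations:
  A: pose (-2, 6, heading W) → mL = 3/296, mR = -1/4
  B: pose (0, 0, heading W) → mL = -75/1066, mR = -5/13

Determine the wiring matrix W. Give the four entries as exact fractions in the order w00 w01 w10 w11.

1/2 -1/2 0 -1

obs A: pose=(-2,6,W) → sL=10/37, sR=1/4, mL=3/296, mR=-1/4
obs B: pose=(0,0,W) → sL=10/41, sR=5/13, mL=-75/1066, mR=-5/13
sensor matrix S = [[10/37, 1/4], [10/41, 5/13]]; det S = 1695/39442
solve [mL_A; mL_B] = S·[w00; w01] and [mR_A; mR_B] = S·[w10; w11]:
  w00 = 1/2, w01 = -1/2, w10 = 0, w11 = -1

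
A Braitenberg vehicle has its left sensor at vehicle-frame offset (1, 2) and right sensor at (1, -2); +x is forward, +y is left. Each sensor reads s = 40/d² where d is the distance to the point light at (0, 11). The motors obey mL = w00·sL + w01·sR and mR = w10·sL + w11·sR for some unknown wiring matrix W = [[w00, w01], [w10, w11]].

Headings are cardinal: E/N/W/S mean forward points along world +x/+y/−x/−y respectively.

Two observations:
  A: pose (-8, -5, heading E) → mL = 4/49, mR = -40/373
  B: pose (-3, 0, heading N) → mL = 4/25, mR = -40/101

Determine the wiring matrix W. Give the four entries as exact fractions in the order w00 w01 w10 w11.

obs A: pose=(-8,-5,E) → sL=8/49, sR=40/373, mL=4/49, mR=-40/373
obs B: pose=(-3,0,N) → sL=8/25, sR=40/101, mL=4/25, mR=-40/101
sensor matrix S = [[8/49, 40/373], [8/25, 40/101]]; det S = 280064/9229885
solve [mL_A; mL_B] = S·[w00; w01] and [mR_A; mR_B] = S·[w10; w11]:
  w00 = 1/2, w01 = 0, w10 = 0, w11 = -1

1/2 0 0 -1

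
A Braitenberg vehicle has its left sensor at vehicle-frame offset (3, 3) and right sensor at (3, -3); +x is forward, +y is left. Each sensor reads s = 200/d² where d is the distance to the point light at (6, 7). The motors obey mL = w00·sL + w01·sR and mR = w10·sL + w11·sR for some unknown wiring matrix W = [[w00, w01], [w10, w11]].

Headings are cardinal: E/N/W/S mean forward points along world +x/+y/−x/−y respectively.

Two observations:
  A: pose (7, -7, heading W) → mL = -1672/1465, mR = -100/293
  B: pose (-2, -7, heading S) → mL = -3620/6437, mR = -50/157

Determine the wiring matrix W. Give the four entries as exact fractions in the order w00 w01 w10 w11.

obs A: pose=(7,-7,W) → sL=200/293, sR=8/5, mL=-1672/1465, mR=-100/293
obs B: pose=(-2,-7,S) → sL=100/157, sR=20/41, mL=-3620/6437, mR=-50/157
sensor matrix S = [[200/293, 8/5], [100/157, 20/41]]; det S = -1294080/1886041
solve [mL_A; mL_B] = S·[w00; w01] and [mR_A; mR_B] = S·[w10; w11]:
  w00 = -1/2, w01 = -1/2, w10 = -1/2, w11 = 0

-1/2 -1/2 -1/2 0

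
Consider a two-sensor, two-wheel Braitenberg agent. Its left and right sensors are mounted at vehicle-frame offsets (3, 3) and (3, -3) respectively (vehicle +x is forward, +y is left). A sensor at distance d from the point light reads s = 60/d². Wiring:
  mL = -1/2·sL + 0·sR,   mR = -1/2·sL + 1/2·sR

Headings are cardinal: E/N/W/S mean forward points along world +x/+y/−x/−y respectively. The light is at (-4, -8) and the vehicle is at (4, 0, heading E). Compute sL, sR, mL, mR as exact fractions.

30/121 30/73 -15/121 720/8833

left sensor world pos  = (7, 3); dL² = 242
right sensor world pos = (7, -3); dR² = 146
sL = 60/242 = 30/121
sR = 60/146 = 30/73
mL = -1/2·sL + 0·sR = -15/121
mR = -1/2·sL + 1/2·sR = 720/8833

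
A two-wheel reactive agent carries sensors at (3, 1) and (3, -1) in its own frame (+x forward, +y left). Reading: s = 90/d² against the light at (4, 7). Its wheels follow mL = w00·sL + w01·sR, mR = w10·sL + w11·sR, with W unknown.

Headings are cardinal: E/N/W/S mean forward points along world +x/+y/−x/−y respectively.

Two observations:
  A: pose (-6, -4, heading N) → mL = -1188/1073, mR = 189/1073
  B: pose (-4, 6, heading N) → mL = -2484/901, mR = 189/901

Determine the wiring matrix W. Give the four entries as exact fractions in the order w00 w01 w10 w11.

-1 -1 1 -1/2

obs A: pose=(-6,-4,N) → sL=18/37, sR=18/29, mL=-1188/1073, mR=189/1073
obs B: pose=(-4,6,N) → sL=18/17, sR=90/53, mL=-2484/901, mR=189/901
sensor matrix S = [[18/37, 18/29], [18/17, 90/53]]; det S = 163296/966773
solve [mL_A; mL_B] = S·[w00; w01] and [mR_A; mR_B] = S·[w10; w11]:
  w00 = -1, w01 = -1, w10 = 1, w11 = -1/2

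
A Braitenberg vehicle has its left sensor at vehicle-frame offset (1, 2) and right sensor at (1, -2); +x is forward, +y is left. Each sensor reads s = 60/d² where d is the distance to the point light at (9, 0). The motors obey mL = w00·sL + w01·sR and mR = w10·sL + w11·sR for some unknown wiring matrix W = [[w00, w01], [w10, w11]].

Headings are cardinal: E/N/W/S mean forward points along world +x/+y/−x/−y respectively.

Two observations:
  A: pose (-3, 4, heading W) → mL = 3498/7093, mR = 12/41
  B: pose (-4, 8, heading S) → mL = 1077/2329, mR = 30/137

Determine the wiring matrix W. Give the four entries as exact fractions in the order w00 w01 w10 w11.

obs A: pose=(-3,4,W) → sL=60/173, sR=12/41, mL=3498/7093, mR=12/41
obs B: pose=(-4,8,S) → sL=6/17, sR=30/137, mL=1077/2329, mR=30/137
sensor matrix S = [[60/173, 12/41], [6/17, 30/137]]; det S = -451872/16519597
solve [mL_A; mL_B] = S·[w00; w01] and [mR_A; mR_B] = S·[w10; w11]:
  w00 = 1, w01 = 1/2, w10 = 0, w11 = 1

1 1/2 0 1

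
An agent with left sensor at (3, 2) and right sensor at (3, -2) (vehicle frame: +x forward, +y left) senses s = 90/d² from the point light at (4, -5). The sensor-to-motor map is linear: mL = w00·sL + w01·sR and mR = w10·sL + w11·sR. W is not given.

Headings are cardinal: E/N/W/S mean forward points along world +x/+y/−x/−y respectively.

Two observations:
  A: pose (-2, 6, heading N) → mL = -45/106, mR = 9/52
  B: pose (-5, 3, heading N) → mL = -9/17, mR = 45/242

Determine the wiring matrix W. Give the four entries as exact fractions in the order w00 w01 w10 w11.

0 -1 1/2 0

obs A: pose=(-2,6,N) → sL=9/26, sR=45/106, mL=-45/106, mR=9/52
obs B: pose=(-5,3,N) → sL=45/121, sR=9/17, mL=-9/17, mR=45/242
sensor matrix S = [[9/26, 45/106], [45/121, 9/17]]; det S = 35964/1417273
solve [mL_A; mL_B] = S·[w00; w01] and [mR_A; mR_B] = S·[w10; w11]:
  w00 = 0, w01 = -1, w10 = 1/2, w11 = 0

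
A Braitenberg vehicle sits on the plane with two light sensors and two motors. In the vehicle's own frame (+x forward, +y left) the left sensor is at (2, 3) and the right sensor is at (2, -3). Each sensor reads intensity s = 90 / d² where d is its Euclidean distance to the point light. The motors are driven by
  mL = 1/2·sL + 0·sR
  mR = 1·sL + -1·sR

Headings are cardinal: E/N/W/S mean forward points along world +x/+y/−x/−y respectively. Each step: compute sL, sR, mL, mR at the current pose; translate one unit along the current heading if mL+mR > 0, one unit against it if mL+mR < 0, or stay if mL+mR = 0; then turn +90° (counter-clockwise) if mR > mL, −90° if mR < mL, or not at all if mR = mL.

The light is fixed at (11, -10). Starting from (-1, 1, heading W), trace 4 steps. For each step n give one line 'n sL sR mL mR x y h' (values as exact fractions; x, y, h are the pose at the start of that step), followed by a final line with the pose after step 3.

0 9/26 45/196 9/52 297/2548 -1 1 W
1 18/85 90/269 9/85 -2808/22865 -2 1 N
2 9/29 9/17 9/58 -108/493 -2 0 E
3 18/37 90/353 9/37 3024/13061 -3 0 S
final -3 -1 W

n=0: pose=(-1,1,W); sL=9/26, sR=45/196; mL=9/52, mR=297/2548; mL+mR=369/1274 → advance +1; mR−mL=-36/637 → turn -1·90°
n=1: pose=(-2,1,N); sL=18/85, sR=90/269; mL=9/85, mR=-2808/22865; mL+mR=-387/22865 → advance -1; mR−mL=-5229/22865 → turn -1·90°
n=2: pose=(-2,0,E); sL=9/29, sR=9/17; mL=9/58, mR=-108/493; mL+mR=-63/986 → advance -1; mR−mL=-369/986 → turn -1·90°
n=3: pose=(-3,0,S); sL=18/37, sR=90/353; mL=9/37, mR=3024/13061; mL+mR=6201/13061 → advance +1; mR−mL=-153/13061 → turn -1·90°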